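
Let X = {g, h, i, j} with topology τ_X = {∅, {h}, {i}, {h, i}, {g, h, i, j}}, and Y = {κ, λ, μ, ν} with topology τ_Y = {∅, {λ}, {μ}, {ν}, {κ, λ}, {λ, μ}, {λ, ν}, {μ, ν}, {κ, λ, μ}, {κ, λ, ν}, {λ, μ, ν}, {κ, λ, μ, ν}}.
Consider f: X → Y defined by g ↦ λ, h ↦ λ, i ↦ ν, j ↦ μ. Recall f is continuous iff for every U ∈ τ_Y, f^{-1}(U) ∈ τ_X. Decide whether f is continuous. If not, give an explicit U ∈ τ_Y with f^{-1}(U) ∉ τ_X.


f is NOT continuous.

Compute f^{-1}(U) for each U ∈ τ_Y:
  U = ∅: f^{-1}(U) = ∅ ∈ τ_X ✓.
  U = {λ}: f^{-1}(U) = {g, h} ∉ τ_X ✗.
  U = {μ}: f^{-1}(U) = {j} ∉ τ_X ✗.
  U = {ν}: f^{-1}(U) = {i} ∈ τ_X ✓.
  U = {κ, λ}: f^{-1}(U) = {g, h} ∉ τ_X ✗.
  U = {λ, μ}: f^{-1}(U) = {g, h, j} ∉ τ_X ✗.
  U = {λ, ν}: f^{-1}(U) = {g, h, i} ∉ τ_X ✗.
  U = {μ, ν}: f^{-1}(U) = {i, j} ∉ τ_X ✗.
  U = {κ, λ, μ}: f^{-1}(U) = {g, h, j} ∉ τ_X ✗.
  U = {κ, λ, ν}: f^{-1}(U) = {g, h, i} ∉ τ_X ✗.
  U = {λ, μ, ν}: f^{-1}(U) = {g, h, i, j} ∈ τ_X ✓.
  U = {κ, λ, μ, ν}: f^{-1}(U) = {g, h, i, j} ∈ τ_X ✓.
Found U = {λ} with f^{-1}(U) = {g, h} not in τ_X. Therefore f is NOT continuous.


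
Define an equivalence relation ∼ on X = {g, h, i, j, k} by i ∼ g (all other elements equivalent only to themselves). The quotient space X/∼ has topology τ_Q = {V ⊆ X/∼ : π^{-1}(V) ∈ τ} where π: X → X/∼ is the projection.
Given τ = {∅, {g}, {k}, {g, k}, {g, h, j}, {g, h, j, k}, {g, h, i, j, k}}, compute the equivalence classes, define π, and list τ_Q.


X/∼ = {[g=i], [h], [j], [k]}; |τ_Q| = 3.

Equivalence classes: [g=i], [h], [j], [k].
Quotient map π: X → X/∼ sends g ↦ [g=i], h ↦ [h], i ↦ [g=i], j ↦ [j], k ↦ [k].
For each subset V ⊆ X/∼, compute π^{-1}(V) ⊆ X and check whether π^{-1}(V) ∈ τ. V is open in τ_Q iff π^{-1}(V) ∈ τ.
  V = {}: π^{-1}(V) = ∅ ∈ τ ✓.
  V = {[g=i]}: π^{-1}(V) = {g, i} ∉ τ ✗.
  V = {[h]}: π^{-1}(V) = {h} ∉ τ ✗.
  V = {[g=i], [h]}: π^{-1}(V) = {g, h, i} ∉ τ ✗.
  V = {[j]}: π^{-1}(V) = {j} ∉ τ ✗.
  V = {[g=i], [j]}: π^{-1}(V) = {g, i, j} ∉ τ ✗.
  V = {[h], [j]}: π^{-1}(V) = {h, j} ∉ τ ✗.
  V = {[g=i], [h], [j]}: π^{-1}(V) = {g, h, i, j} ∉ τ ✗.
  V = {[k]}: π^{-1}(V) = {k} ∈ τ ✓.
  V = {[g=i], [k]}: π^{-1}(V) = {g, i, k} ∉ τ ✗.
  V = {[h], [k]}: π^{-1}(V) = {h, k} ∉ τ ✗.
  V = {[g=i], [h], [k]}: π^{-1}(V) = {g, h, i, k} ∉ τ ✗.
  V = {[j], [k]}: π^{-1}(V) = {j, k} ∉ τ ✗.
  V = {[g=i], [j], [k]}: π^{-1}(V) = {g, i, j, k} ∉ τ ✗.
  V = {[h], [j], [k]}: π^{-1}(V) = {h, j, k} ∉ τ ✗.
  V = {[g=i], [h], [j], [k]}: π^{-1}(V) = {g, h, i, j, k} ∈ τ ✓.
Open sets in the quotient: τ_Q = {{}, {[k]}, {[g=i], [h], [j], [k]}} (3 elements).


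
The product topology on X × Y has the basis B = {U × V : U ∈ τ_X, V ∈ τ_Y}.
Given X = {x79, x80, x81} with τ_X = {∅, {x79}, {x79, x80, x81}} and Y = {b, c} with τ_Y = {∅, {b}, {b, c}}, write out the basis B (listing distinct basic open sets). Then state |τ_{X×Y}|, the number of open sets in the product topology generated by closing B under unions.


Basis B = {∅ × ∅, {x79} × {b}, {x79} × {b, c}, {x79, x80, x81} × {b}, {x79, x80, x81} × {b, c}}; |τ_{X×Y}| = 6.

Enumerate products U × V with U ∈ τ_X, V ∈ τ_Y (deduplicated):
  ∅ × ∅ = {} (∅)
  {x79} × {b} = {(x79,b)}
  {x79} × {b, c} = {(x79,b), (x79,c)}
  {x79, x80, x81} × {b} = {(x79,b), (x80,b), (x81,b)}
  {x79, x80, x81} × {b, c} = {(x79,b), (x79,c), (x80,b), (x80,c), (x81,b), (x81,c)}
These 5 distinct sets form the basis B.
Close under arbitrary unions to get τ_{X×Y}; counting gives |τ_{X×Y}| = 6.


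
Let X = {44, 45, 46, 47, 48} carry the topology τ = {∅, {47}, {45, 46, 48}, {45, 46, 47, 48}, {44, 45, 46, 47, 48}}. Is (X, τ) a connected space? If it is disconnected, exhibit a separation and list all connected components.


(X, τ) is connected.

Find clopen sets (U ∈ τ with X ∖ U ∈ τ):
  U = ∅, X ∖ U = {44, 45, 46, 47, 48} — both open, so U is clopen.
  U = {44, 45, 46, 47, 48}, X ∖ U = ∅ — both open, so U is clopen.
Only trivial clopens (∅ and X) exist, so (X, τ) is connected.
Compute connected components by grouping points that agree on all clopens:
  component: {44, 45, 46, 47, 48}


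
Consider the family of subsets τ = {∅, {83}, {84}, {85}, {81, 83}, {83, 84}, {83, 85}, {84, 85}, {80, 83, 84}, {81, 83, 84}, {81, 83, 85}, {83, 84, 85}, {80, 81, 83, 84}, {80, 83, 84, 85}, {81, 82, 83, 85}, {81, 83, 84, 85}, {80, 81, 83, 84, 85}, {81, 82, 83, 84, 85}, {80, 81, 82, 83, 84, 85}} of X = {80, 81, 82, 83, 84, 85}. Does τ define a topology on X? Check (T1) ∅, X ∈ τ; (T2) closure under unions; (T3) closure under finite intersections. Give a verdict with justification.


τ IS a topology on X.

Axiom (T1): ∅ ∈ τ? Yes; X ∈ τ? Yes.
Axiom (T2/T3): check pairwise unions and intersections of members of τ.
All pairwise intersections and unions checked — each lies in τ. Therefore τ satisfies (T1), (T2), (T3): it IS a topology on X.


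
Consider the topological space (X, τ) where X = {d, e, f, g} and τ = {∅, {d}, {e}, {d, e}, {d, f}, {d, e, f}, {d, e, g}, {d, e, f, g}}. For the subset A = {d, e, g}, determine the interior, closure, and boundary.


int(A) = {d, e, g}, cl(A) = {d, e, f, g}, ∂A = {f}.

Closed sets in (X, τ) are complements of opens:
  closed(X, τ) = {∅, {f}, {g}, {e, g}, {f, g}, {d, f, g}, {e, f, g}, {d, e, f, g}}.
int(A) = ⋃ {U ∈ τ : U ⊆ A}. Opens contained in A: ∅, {d}, {e}, {d, e}, {d, e, g}.
Taking the union of these: int(A) = {d, e, g}.
cl(A) = ⋂ {C closed : A ⊆ C}. Closed sets containing A: {d, e, f, g}.
Intersecting these: cl(A) = {d, e, f, g}.
∂A = cl(A) ∖ int(A) = {d, e, f, g} ∖ {d, e, g} = {f}.


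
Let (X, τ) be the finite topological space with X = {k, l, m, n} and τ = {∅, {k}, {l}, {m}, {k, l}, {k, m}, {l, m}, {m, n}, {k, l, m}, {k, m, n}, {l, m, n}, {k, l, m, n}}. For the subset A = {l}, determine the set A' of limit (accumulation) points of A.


A' = ∅

For each x ∈ X, list the open sets U ∈ τ with x ∈ U, then check whether U ∩ (A ∖ {x}) ≠ ∅ for every such U.
  x = k: open {k} ∋ x has {k} ∩ (A ∖ {k}) = ∅, so x is NOT a limit point.
  x = l: open {l} ∋ x has {l} ∩ (A ∖ {l}) = ∅, so x is NOT a limit point.
  x = m: open {m} ∋ x has {m} ∩ (A ∖ {m}) = ∅, so x is NOT a limit point.
  x = n: open {m, n} ∋ x has {m, n} ∩ (A ∖ {n}) = ∅, so x is NOT a limit point.
Collecting: A' = ∅.


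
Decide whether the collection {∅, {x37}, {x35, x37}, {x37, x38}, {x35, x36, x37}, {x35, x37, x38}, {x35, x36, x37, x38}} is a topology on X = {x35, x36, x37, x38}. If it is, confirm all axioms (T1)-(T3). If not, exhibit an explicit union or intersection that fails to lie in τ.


τ IS a topology on X.

Axiom (T1): ∅ ∈ τ? Yes; X ∈ τ? Yes.
Axiom (T2/T3): check pairwise unions and intersections of members of τ.
All pairwise intersections and unions checked — each lies in τ. Therefore τ satisfies (T1), (T2), (T3): it IS a topology on X.


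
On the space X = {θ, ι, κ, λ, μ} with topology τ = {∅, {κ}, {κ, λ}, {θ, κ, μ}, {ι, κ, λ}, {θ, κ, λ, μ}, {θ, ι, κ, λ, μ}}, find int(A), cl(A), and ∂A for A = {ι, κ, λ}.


int(A) = {ι, κ, λ}, cl(A) = {θ, ι, κ, λ, μ}, ∂A = {θ, μ}.

Closed sets in (X, τ) are complements of opens:
  closed(X, τ) = {∅, {ι}, {θ, μ}, {ι, λ}, {θ, ι, μ}, {θ, ι, λ, μ}, {θ, ι, κ, λ, μ}}.
int(A) = ⋃ {U ∈ τ : U ⊆ A}. Opens contained in A: ∅, {κ}, {κ, λ}, {ι, κ, λ}.
Taking the union of these: int(A) = {ι, κ, λ}.
cl(A) = ⋂ {C closed : A ⊆ C}. Closed sets containing A: {θ, ι, κ, λ, μ}.
Intersecting these: cl(A) = {θ, ι, κ, λ, μ}.
∂A = cl(A) ∖ int(A) = {θ, ι, κ, λ, μ} ∖ {ι, κ, λ} = {θ, μ}.


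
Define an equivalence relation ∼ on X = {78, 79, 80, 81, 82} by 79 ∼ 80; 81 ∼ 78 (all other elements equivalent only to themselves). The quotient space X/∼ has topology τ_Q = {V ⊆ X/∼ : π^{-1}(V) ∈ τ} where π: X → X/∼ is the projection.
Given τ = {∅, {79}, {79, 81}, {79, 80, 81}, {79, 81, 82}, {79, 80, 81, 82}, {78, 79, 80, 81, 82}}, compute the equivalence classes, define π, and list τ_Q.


X/∼ = {[78=81], [79=80], [82]}; |τ_Q| = 2.

Equivalence classes: [78=81], [79=80], [82].
Quotient map π: X → X/∼ sends 78 ↦ [78=81], 79 ↦ [79=80], 80 ↦ [79=80], 81 ↦ [78=81], 82 ↦ [82].
For each subset V ⊆ X/∼, compute π^{-1}(V) ⊆ X and check whether π^{-1}(V) ∈ τ. V is open in τ_Q iff π^{-1}(V) ∈ τ.
  V = {}: π^{-1}(V) = ∅ ∈ τ ✓.
  V = {[78=81]}: π^{-1}(V) = {78, 81} ∉ τ ✗.
  V = {[79=80]}: π^{-1}(V) = {79, 80} ∉ τ ✗.
  V = {[78=81], [79=80]}: π^{-1}(V) = {78, 79, 80, 81} ∉ τ ✗.
  V = {[82]}: π^{-1}(V) = {82} ∉ τ ✗.
  V = {[78=81], [82]}: π^{-1}(V) = {78, 81, 82} ∉ τ ✗.
  V = {[79=80], [82]}: π^{-1}(V) = {79, 80, 82} ∉ τ ✗.
  V = {[78=81], [79=80], [82]}: π^{-1}(V) = {78, 79, 80, 81, 82} ∈ τ ✓.
Open sets in the quotient: τ_Q = {{}, {[78=81], [79=80], [82]}} (2 elements).


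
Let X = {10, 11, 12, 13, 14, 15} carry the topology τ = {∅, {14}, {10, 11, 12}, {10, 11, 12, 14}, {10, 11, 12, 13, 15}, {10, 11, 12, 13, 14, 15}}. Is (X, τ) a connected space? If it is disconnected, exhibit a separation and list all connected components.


(X, τ) is disconnected; components = [{14}, {10, 11, 12, 13, 15}].

Find clopen sets (U ∈ τ with X ∖ U ∈ τ):
  U = ∅, X ∖ U = {10, 11, 12, 13, 14, 15} — both open, so U is clopen.
  U = {14}, X ∖ U = {10, 11, 12, 13, 15} — both open, so U is clopen.
  U = {10, 11, 12, 13, 15}, X ∖ U = {14} — both open, so U is clopen.
  U = {10, 11, 12, 13, 14, 15}, X ∖ U = ∅ — both open, so U is clopen.
Nontrivial clopen(s) exist: e.g. {14}. So (X, τ) is disconnected.
Compute connected components by grouping points that agree on all clopens:
  component: {14}
  component: {10, 11, 12, 13, 15}


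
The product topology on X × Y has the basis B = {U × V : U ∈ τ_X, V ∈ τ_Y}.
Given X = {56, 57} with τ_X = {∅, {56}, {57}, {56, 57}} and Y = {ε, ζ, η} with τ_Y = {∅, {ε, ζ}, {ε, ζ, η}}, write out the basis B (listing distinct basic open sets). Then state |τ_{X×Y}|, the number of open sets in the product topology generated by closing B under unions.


Basis B = {∅ × ∅, {56} × {ε, ζ}, {57} × {ε, ζ}, {56} × {ε, ζ, η}, {57} × {ε, ζ, η}, {56, 57} × {ε, ζ}, {56, 57} × {ε, ζ, η}}; |τ_{X×Y}| = 9.

Enumerate products U × V with U ∈ τ_X, V ∈ τ_Y (deduplicated):
  ∅ × ∅ = {} (∅)
  {56} × {ε, ζ} = {(56,ε), (56,ζ)}
  {57} × {ε, ζ} = {(57,ε), (57,ζ)}
  {56} × {ε, ζ, η} = {(56,ε), (56,ζ), (56,η)}
  {57} × {ε, ζ, η} = {(57,ε), (57,ζ), (57,η)}
  {56, 57} × {ε, ζ} = {(56,ε), (56,ζ), (57,ε), (57,ζ)}
  {56, 57} × {ε, ζ, η} = {(56,ε), (56,ζ), (56,η), (57,ε), (57,ζ), (57,η)}
These 7 distinct sets form the basis B.
Close under arbitrary unions to get τ_{X×Y}; counting gives |τ_{X×Y}| = 9.


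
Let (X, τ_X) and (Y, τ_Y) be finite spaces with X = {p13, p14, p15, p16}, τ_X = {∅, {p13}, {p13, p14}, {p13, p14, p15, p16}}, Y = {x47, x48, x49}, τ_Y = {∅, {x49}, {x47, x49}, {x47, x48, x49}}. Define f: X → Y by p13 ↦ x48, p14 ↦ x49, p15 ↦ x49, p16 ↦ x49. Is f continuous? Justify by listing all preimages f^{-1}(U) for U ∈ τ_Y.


f is NOT continuous.

Compute f^{-1}(U) for each U ∈ τ_Y:
  U = ∅: f^{-1}(U) = ∅ ∈ τ_X ✓.
  U = {x49}: f^{-1}(U) = {p14, p15, p16} ∉ τ_X ✗.
  U = {x47, x49}: f^{-1}(U) = {p14, p15, p16} ∉ τ_X ✗.
  U = {x47, x48, x49}: f^{-1}(U) = {p13, p14, p15, p16} ∈ τ_X ✓.
Found U = {x49} with f^{-1}(U) = {p14, p15, p16} not in τ_X. Therefore f is NOT continuous.


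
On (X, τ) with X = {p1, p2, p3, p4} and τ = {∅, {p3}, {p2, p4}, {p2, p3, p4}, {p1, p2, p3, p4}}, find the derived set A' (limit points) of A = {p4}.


A' = {p1, p2}

For each x ∈ X, list the open sets U ∈ τ with x ∈ U, then check whether U ∩ (A ∖ {x}) ≠ ∅ for every such U.
  x = p1: opens ∋ x are {p1, p2, p3, p4}; each meets A ∖ {p1}, so x IS a limit point.
  x = p2: opens ∋ x are {p2, p4}, {p2, p3, p4}, {p1, p2, p3, p4}; each meets A ∖ {p2}, so x IS a limit point.
  x = p3: open {p3} ∋ x has {p3} ∩ (A ∖ {p3}) = ∅, so x is NOT a limit point.
  x = p4: open {p2, p4} ∋ x has {p2, p4} ∩ (A ∖ {p4}) = ∅, so x is NOT a limit point.
Collecting: A' = {p1, p2}.


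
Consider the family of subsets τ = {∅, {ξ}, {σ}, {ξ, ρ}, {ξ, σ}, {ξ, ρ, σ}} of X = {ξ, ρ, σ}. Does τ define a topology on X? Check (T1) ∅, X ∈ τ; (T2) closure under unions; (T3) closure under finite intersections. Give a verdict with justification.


τ IS a topology on X.

Axiom (T1): ∅ ∈ τ? Yes; X ∈ τ? Yes.
Axiom (T2/T3): check pairwise unions and intersections of members of τ.
All pairwise intersections and unions checked — each lies in τ. Therefore τ satisfies (T1), (T2), (T3): it IS a topology on X.


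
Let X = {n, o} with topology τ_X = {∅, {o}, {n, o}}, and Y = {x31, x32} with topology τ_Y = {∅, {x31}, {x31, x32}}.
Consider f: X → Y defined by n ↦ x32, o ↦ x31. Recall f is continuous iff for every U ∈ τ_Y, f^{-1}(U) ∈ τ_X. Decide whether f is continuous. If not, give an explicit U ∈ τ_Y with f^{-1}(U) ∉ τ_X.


f IS continuous.

Compute f^{-1}(U) for each U ∈ τ_Y:
  U = ∅: f^{-1}(U) = ∅ ∈ τ_X ✓.
  U = {x31}: f^{-1}(U) = {o} ∈ τ_X ✓.
  U = {x31, x32}: f^{-1}(U) = {n, o} ∈ τ_X ✓.
Every preimage lies in τ_X, so f IS continuous.


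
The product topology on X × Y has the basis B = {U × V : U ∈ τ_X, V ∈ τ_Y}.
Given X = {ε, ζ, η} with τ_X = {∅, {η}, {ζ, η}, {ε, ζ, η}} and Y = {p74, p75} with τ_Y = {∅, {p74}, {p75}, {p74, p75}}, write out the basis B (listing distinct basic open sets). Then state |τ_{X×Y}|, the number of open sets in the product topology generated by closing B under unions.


Basis B = {∅ × ∅, {η} × {p74}, {η} × {p75}, {ζ, η} × {p74}, {ζ, η} × {p75}, {η} × {p74, p75}, {ε, ζ, η} × {p74}, {ε, ζ, η} × {p75}, {ζ, η} × {p74, p75}, {ε, ζ, η} × {p74, p75}}; |τ_{X×Y}| = 16.

Enumerate products U × V with U ∈ τ_X, V ∈ τ_Y (deduplicated):
  ∅ × ∅ = {} (∅)
  {η} × {p74} = {(η,p74)}
  {η} × {p75} = {(η,p75)}
  {ζ, η} × {p74} = {(ζ,p74), (η,p74)}
  {ζ, η} × {p75} = {(ζ,p75), (η,p75)}
  {η} × {p74, p75} = {(η,p74), (η,p75)}
  {ε, ζ, η} × {p74} = {(ε,p74), (ζ,p74), (η,p74)}
  {ε, ζ, η} × {p75} = {(ε,p75), (ζ,p75), (η,p75)}
  {ζ, η} × {p74, p75} = {(ζ,p74), (ζ,p75), (η,p74), (η,p75)}
  {ε, ζ, η} × {p74, p75} = {(ε,p74), (ε,p75), (ζ,p74), (ζ,p75), (η,p74), (η,p75)}
These 10 distinct sets form the basis B.
Close under arbitrary unions to get τ_{X×Y}; counting gives |τ_{X×Y}| = 16.


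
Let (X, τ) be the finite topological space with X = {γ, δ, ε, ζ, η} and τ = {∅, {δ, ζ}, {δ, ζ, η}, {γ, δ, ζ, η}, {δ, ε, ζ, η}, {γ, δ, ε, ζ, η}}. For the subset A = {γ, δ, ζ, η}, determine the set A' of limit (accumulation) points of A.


A' = {γ, δ, ε, ζ, η}

For each x ∈ X, list the open sets U ∈ τ with x ∈ U, then check whether U ∩ (A ∖ {x}) ≠ ∅ for every such U.
  x = γ: opens ∋ x are {γ, δ, ζ, η}, {γ, δ, ε, ζ, η}; each meets A ∖ {γ}, so x IS a limit point.
  x = δ: opens ∋ x are {δ, ζ}, {δ, ζ, η}, {γ, δ, ζ, η}, {δ, ε, ζ, η}, {γ, δ, ε, ζ, η}; each meets A ∖ {δ}, so x IS a limit point.
  x = ε: opens ∋ x are {δ, ε, ζ, η}, {γ, δ, ε, ζ, η}; each meets A ∖ {ε}, so x IS a limit point.
  x = ζ: opens ∋ x are {δ, ζ}, {δ, ζ, η}, {γ, δ, ζ, η}, {δ, ε, ζ, η}, {γ, δ, ε, ζ, η}; each meets A ∖ {ζ}, so x IS a limit point.
  x = η: opens ∋ x are {δ, ζ, η}, {γ, δ, ζ, η}, {δ, ε, ζ, η}, {γ, δ, ε, ζ, η}; each meets A ∖ {η}, so x IS a limit point.
Collecting: A' = {γ, δ, ε, ζ, η}.


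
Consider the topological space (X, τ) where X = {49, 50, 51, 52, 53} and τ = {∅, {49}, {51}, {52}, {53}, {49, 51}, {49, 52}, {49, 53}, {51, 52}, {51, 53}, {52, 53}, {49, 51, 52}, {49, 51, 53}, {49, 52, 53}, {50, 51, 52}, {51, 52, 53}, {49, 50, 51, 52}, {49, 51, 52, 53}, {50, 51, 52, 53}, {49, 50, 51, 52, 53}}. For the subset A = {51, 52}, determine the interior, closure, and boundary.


int(A) = {51, 52}, cl(A) = {50, 51, 52}, ∂A = {50}.

Closed sets in (X, τ) are complements of opens:
  closed(X, τ) = {∅, {49}, {50}, {53}, {49, 50}, {49, 53}, {50, 51}, {50, 52}, {50, 53}, {49, 50, 51}, {49, 50, 52}, {49, 50, 53}, {50, 51, 52}, {50, 51, 53}, {50, 52, 53}, {49, 50, 51, 52}, {49, 50, 51, 53}, {49, 50, 52, 53}, {50, 51, 52, 53}, {49, 50, 51, 52, 53}}.
int(A) = ⋃ {U ∈ τ : U ⊆ A}. Opens contained in A: ∅, {51}, {52}, {51, 52}.
Taking the union of these: int(A) = {51, 52}.
cl(A) = ⋂ {C closed : A ⊆ C}. Closed sets containing A: {50, 51, 52}, {49, 50, 51, 52}, {50, 51, 52, 53}, {49, 50, 51, 52, 53}.
Intersecting these: cl(A) = {50, 51, 52}.
∂A = cl(A) ∖ int(A) = {50, 51, 52} ∖ {51, 52} = {50}.


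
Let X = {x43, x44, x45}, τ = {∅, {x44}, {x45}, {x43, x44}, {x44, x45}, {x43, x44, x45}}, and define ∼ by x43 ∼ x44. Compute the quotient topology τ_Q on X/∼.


X/∼ = {[x43=x44], [x45]}; |τ_Q| = 4.

Equivalence classes: [x43=x44], [x45].
Quotient map π: X → X/∼ sends x43 ↦ [x43=x44], x44 ↦ [x43=x44], x45 ↦ [x45].
For each subset V ⊆ X/∼, compute π^{-1}(V) ⊆ X and check whether π^{-1}(V) ∈ τ. V is open in τ_Q iff π^{-1}(V) ∈ τ.
  V = {}: π^{-1}(V) = ∅ ∈ τ ✓.
  V = {[x43=x44]}: π^{-1}(V) = {x43, x44} ∈ τ ✓.
  V = {[x45]}: π^{-1}(V) = {x45} ∈ τ ✓.
  V = {[x43=x44], [x45]}: π^{-1}(V) = {x43, x44, x45} ∈ τ ✓.
Open sets in the quotient: τ_Q = {{}, {[x43=x44]}, {[x45]}, {[x43=x44], [x45]}} (4 elements).


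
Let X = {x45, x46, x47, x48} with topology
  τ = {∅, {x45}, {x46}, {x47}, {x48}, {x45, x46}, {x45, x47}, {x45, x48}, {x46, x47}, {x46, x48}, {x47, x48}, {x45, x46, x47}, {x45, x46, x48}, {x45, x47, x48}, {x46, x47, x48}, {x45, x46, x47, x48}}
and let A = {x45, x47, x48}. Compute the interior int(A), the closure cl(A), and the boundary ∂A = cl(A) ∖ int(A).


int(A) = {x45, x47, x48}, cl(A) = {x45, x47, x48}, ∂A = ∅.

Closed sets in (X, τ) are complements of opens:
  closed(X, τ) = {∅, {x45}, {x46}, {x47}, {x48}, {x45, x46}, {x45, x47}, {x45, x48}, {x46, x47}, {x46, x48}, {x47, x48}, {x45, x46, x47}, {x45, x46, x48}, {x45, x47, x48}, {x46, x47, x48}, {x45, x46, x47, x48}}.
int(A) = ⋃ {U ∈ τ : U ⊆ A}. Opens contained in A: ∅, {x45}, {x47}, {x48}, {x45, x47}, {x45, x48}, {x47, x48}, {x45, x47, x48}.
Taking the union of these: int(A) = {x45, x47, x48}.
cl(A) = ⋂ {C closed : A ⊆ C}. Closed sets containing A: {x45, x47, x48}, {x45, x46, x47, x48}.
Intersecting these: cl(A) = {x45, x47, x48}.
∂A = cl(A) ∖ int(A) = {x45, x47, x48} ∖ {x45, x47, x48} = ∅.


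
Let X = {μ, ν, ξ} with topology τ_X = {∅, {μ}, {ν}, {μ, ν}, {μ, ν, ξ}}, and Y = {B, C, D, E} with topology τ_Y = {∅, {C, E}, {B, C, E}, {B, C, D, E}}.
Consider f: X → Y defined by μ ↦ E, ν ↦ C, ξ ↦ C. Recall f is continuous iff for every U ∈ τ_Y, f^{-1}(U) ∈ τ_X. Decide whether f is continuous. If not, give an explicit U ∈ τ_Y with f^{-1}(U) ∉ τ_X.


f IS continuous.

Compute f^{-1}(U) for each U ∈ τ_Y:
  U = ∅: f^{-1}(U) = ∅ ∈ τ_X ✓.
  U = {C, E}: f^{-1}(U) = {μ, ν, ξ} ∈ τ_X ✓.
  U = {B, C, E}: f^{-1}(U) = {μ, ν, ξ} ∈ τ_X ✓.
  U = {B, C, D, E}: f^{-1}(U) = {μ, ν, ξ} ∈ τ_X ✓.
Every preimage lies in τ_X, so f IS continuous.


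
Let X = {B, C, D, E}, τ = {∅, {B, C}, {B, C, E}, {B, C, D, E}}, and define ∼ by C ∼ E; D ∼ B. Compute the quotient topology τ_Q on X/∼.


X/∼ = {[B=D], [C=E]}; |τ_Q| = 2.

Equivalence classes: [B=D], [C=E].
Quotient map π: X → X/∼ sends B ↦ [B=D], C ↦ [C=E], D ↦ [B=D], E ↦ [C=E].
For each subset V ⊆ X/∼, compute π^{-1}(V) ⊆ X and check whether π^{-1}(V) ∈ τ. V is open in τ_Q iff π^{-1}(V) ∈ τ.
  V = {}: π^{-1}(V) = ∅ ∈ τ ✓.
  V = {[B=D]}: π^{-1}(V) = {B, D} ∉ τ ✗.
  V = {[C=E]}: π^{-1}(V) = {C, E} ∉ τ ✗.
  V = {[B=D], [C=E]}: π^{-1}(V) = {B, C, D, E} ∈ τ ✓.
Open sets in the quotient: τ_Q = {{}, {[B=D], [C=E]}} (2 elements).


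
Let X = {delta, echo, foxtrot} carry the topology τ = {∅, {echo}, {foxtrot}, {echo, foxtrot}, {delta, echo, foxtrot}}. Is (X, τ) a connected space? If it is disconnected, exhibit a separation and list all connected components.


(X, τ) is connected.

Find clopen sets (U ∈ τ with X ∖ U ∈ τ):
  U = ∅, X ∖ U = {delta, echo, foxtrot} — both open, so U is clopen.
  U = {delta, echo, foxtrot}, X ∖ U = ∅ — both open, so U is clopen.
Only trivial clopens (∅ and X) exist, so (X, τ) is connected.
Compute connected components by grouping points that agree on all clopens:
  component: {delta, echo, foxtrot}


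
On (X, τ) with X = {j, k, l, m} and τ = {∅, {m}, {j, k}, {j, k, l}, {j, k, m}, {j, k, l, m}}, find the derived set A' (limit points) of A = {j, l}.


A' = {k, l}

For each x ∈ X, list the open sets U ∈ τ with x ∈ U, then check whether U ∩ (A ∖ {x}) ≠ ∅ for every such U.
  x = j: open {j, k} ∋ x has {j, k} ∩ (A ∖ {j}) = ∅, so x is NOT a limit point.
  x = k: opens ∋ x are {j, k}, {j, k, l}, {j, k, m}, {j, k, l, m}; each meets A ∖ {k}, so x IS a limit point.
  x = l: opens ∋ x are {j, k, l}, {j, k, l, m}; each meets A ∖ {l}, so x IS a limit point.
  x = m: open {m} ∋ x has {m} ∩ (A ∖ {m}) = ∅, so x is NOT a limit point.
Collecting: A' = {k, l}.


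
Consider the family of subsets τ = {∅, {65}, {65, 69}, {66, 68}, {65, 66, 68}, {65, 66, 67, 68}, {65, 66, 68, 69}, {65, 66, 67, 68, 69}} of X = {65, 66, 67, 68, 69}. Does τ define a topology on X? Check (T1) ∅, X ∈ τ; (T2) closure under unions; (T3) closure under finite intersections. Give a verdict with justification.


τ IS a topology on X.

Axiom (T1): ∅ ∈ τ? Yes; X ∈ τ? Yes.
Axiom (T2/T3): check pairwise unions and intersections of members of τ.
All pairwise intersections and unions checked — each lies in τ. Therefore τ satisfies (T1), (T2), (T3): it IS a topology on X.


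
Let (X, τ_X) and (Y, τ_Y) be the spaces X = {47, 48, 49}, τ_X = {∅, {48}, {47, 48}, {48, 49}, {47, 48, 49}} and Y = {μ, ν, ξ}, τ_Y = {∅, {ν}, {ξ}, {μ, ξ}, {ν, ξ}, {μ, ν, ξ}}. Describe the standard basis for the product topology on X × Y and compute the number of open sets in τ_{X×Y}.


Basis B = {∅ × ∅, {48} × {ν}, {48} × {ξ}, {47, 48} × {ν}, {47, 48} × {ξ}, {48} × {μ, ξ}, {48} × {ν, ξ}, {48, 49} × {ν}, {48, 49} × {ξ}, {47, 48, 49} × {ν}, {47, 48, 49} × {ξ}, {48} × {μ, ν, ξ}, {47, 48} × {μ, ξ}, {47, 48} × {ν, ξ}, {48, 49} × {μ, ξ}, {48, 49} × {ν, ξ}, {47, 48} × {μ, ν, ξ}, {47, 48, 49} × {μ, ξ}, {47, 48, 49} × {ν, ξ}, {48, 49} × {μ, ν, ξ}, {47, 48, 49} × {μ, ν, ξ}}; |τ_{X×Y}| = 70.

Enumerate products U × V with U ∈ τ_X, V ∈ τ_Y (deduplicated):
  ∅ × ∅ = {} (∅)
  {48} × {ν} = {(48,ν)}
  {48} × {ξ} = {(48,ξ)}
  {47, 48} × {ν} = {(47,ν), (48,ν)}
  {47, 48} × {ξ} = {(47,ξ), (48,ξ)}
  {48} × {μ, ξ} = {(48,μ), (48,ξ)}
  {48} × {ν, ξ} = {(48,ν), (48,ξ)}
  {48, 49} × {ν} = {(48,ν), (49,ν)}
  {48, 49} × {ξ} = {(48,ξ), (49,ξ)}
  {47, 48, 49} × {ν} = {(47,ν), (48,ν), (49,ν)}
  {47, 48, 49} × {ξ} = {(47,ξ), (48,ξ), (49,ξ)}
  {48} × {μ, ν, ξ} = {(48,μ), (48,ν), (48,ξ)}
  {47, 48} × {μ, ξ} = {(47,μ), (47,ξ), (48,μ), (48,ξ)}
  {47, 48} × {ν, ξ} = {(47,ν), (47,ξ), (48,ν), (48,ξ)}
  {48, 49} × {μ, ξ} = {(48,μ), (48,ξ), (49,μ), (49,ξ)}
  {48, 49} × {ν, ξ} = {(48,ν), (48,ξ), (49,ν), (49,ξ)}
  {47, 48} × {μ, ν, ξ} = {(47,μ), (47,ν), (47,ξ), (48,μ), (48,ν), (48,ξ)}
  {47, 48, 49} × {μ, ξ} = {(47,μ), (47,ξ), (48,μ), (48,ξ), (49,μ), (49,ξ)}
  {47, 48, 49} × {ν, ξ} = {(47,ν), (47,ξ), (48,ν), (48,ξ), (49,ν), (49,ξ)}
  {48, 49} × {μ, ν, ξ} = {(48,μ), (48,ν), (48,ξ), (49,μ), (49,ν), (49,ξ)}
  {47, 48, 49} × {μ, ν, ξ} = {(47,μ), (47,ν), (47,ξ), (48,μ), (48,ν), (48,ξ), (49,μ), (49,ν), (49,ξ)}
These 21 distinct sets form the basis B.
Close under arbitrary unions to get τ_{X×Y}; counting gives |τ_{X×Y}| = 70.


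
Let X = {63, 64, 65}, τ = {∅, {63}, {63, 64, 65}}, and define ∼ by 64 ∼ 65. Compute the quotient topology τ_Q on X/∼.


X/∼ = {[63], [64=65]}; |τ_Q| = 3.

Equivalence classes: [63], [64=65].
Quotient map π: X → X/∼ sends 63 ↦ [63], 64 ↦ [64=65], 65 ↦ [64=65].
For each subset V ⊆ X/∼, compute π^{-1}(V) ⊆ X and check whether π^{-1}(V) ∈ τ. V is open in τ_Q iff π^{-1}(V) ∈ τ.
  V = {}: π^{-1}(V) = ∅ ∈ τ ✓.
  V = {[63]}: π^{-1}(V) = {63} ∈ τ ✓.
  V = {[64=65]}: π^{-1}(V) = {64, 65} ∉ τ ✗.
  V = {[63], [64=65]}: π^{-1}(V) = {63, 64, 65} ∈ τ ✓.
Open sets in the quotient: τ_Q = {{}, {[63]}, {[63], [64=65]}} (3 elements).


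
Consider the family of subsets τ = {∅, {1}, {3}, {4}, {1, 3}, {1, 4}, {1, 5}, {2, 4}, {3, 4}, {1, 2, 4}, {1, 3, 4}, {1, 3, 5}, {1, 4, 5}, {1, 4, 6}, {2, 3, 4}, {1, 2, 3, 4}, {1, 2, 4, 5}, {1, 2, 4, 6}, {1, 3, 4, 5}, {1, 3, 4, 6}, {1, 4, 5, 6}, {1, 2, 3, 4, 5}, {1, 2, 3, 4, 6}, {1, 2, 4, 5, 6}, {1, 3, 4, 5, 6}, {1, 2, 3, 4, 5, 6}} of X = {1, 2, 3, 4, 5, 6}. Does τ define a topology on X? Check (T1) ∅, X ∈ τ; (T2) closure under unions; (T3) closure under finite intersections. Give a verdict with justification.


τ IS a topology on X.

Axiom (T1): ∅ ∈ τ? Yes; X ∈ τ? Yes.
Axiom (T2/T3): check pairwise unions and intersections of members of τ.
All pairwise intersections and unions checked — each lies in τ. Therefore τ satisfies (T1), (T2), (T3): it IS a topology on X.


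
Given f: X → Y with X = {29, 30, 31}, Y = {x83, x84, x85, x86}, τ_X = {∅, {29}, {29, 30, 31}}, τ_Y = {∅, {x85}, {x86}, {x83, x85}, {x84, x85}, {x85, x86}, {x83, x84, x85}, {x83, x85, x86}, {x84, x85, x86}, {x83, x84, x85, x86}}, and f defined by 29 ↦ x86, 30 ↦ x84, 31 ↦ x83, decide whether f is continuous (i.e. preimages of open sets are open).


f is NOT continuous.

Compute f^{-1}(U) for each U ∈ τ_Y:
  U = ∅: f^{-1}(U) = ∅ ∈ τ_X ✓.
  U = {x85}: f^{-1}(U) = ∅ ∈ τ_X ✓.
  U = {x86}: f^{-1}(U) = {29} ∈ τ_X ✓.
  U = {x83, x85}: f^{-1}(U) = {31} ∉ τ_X ✗.
  U = {x84, x85}: f^{-1}(U) = {30} ∉ τ_X ✗.
  U = {x85, x86}: f^{-1}(U) = {29} ∈ τ_X ✓.
  U = {x83, x84, x85}: f^{-1}(U) = {30, 31} ∉ τ_X ✗.
  U = {x83, x85, x86}: f^{-1}(U) = {29, 31} ∉ τ_X ✗.
  U = {x84, x85, x86}: f^{-1}(U) = {29, 30} ∉ τ_X ✗.
  U = {x83, x84, x85, x86}: f^{-1}(U) = {29, 30, 31} ∈ τ_X ✓.
Found U = {x83, x85} with f^{-1}(U) = {31} not in τ_X. Therefore f is NOT continuous.


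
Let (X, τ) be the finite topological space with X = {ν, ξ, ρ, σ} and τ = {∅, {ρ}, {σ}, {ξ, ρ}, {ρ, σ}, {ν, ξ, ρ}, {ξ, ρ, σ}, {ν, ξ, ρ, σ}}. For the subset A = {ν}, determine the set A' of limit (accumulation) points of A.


A' = ∅

For each x ∈ X, list the open sets U ∈ τ with x ∈ U, then check whether U ∩ (A ∖ {x}) ≠ ∅ for every such U.
  x = ν: open {ν, ξ, ρ} ∋ x has {ν, ξ, ρ} ∩ (A ∖ {ν}) = ∅, so x is NOT a limit point.
  x = ξ: open {ξ, ρ} ∋ x has {ξ, ρ} ∩ (A ∖ {ξ}) = ∅, so x is NOT a limit point.
  x = ρ: open {ρ} ∋ x has {ρ} ∩ (A ∖ {ρ}) = ∅, so x is NOT a limit point.
  x = σ: open {σ} ∋ x has {σ} ∩ (A ∖ {σ}) = ∅, so x is NOT a limit point.
Collecting: A' = ∅.


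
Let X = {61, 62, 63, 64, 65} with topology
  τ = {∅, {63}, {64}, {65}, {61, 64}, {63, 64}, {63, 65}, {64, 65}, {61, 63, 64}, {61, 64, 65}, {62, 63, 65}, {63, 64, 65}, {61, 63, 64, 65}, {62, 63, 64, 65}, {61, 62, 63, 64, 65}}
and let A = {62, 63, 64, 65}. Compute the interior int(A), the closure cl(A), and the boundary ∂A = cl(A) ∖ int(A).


int(A) = {62, 63, 64, 65}, cl(A) = {61, 62, 63, 64, 65}, ∂A = {61}.

Closed sets in (X, τ) are complements of opens:
  closed(X, τ) = {∅, {61}, {62}, {61, 62}, {61, 64}, {62, 63}, {62, 65}, {61, 62, 63}, {61, 62, 64}, {61, 62, 65}, {62, 63, 65}, {61, 62, 63, 64}, {61, 62, 63, 65}, {61, 62, 64, 65}, {61, 62, 63, 64, 65}}.
int(A) = ⋃ {U ∈ τ : U ⊆ A}. Opens contained in A: ∅, {63}, {64}, {65}, {63, 64}, {63, 65}, {64, 65}, {62, 63, 65}, {63, 64, 65}, {62, 63, 64, 65}.
Taking the union of these: int(A) = {62, 63, 64, 65}.
cl(A) = ⋂ {C closed : A ⊆ C}. Closed sets containing A: {61, 62, 63, 64, 65}.
Intersecting these: cl(A) = {61, 62, 63, 64, 65}.
∂A = cl(A) ∖ int(A) = {61, 62, 63, 64, 65} ∖ {62, 63, 64, 65} = {61}.


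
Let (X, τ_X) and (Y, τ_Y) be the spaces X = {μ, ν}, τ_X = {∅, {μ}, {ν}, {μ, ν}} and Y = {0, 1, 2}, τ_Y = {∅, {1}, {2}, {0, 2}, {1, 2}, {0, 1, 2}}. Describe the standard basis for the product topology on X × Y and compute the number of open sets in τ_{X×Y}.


Basis B = {∅ × ∅, {μ} × {1}, {μ} × {2}, {ν} × {1}, {ν} × {2}, {μ} × {0, 2}, {μ} × {1, 2}, {μ, ν} × {1}, {μ, ν} × {2}, {ν} × {0, 2}, {ν} × {1, 2}, {μ} × {0, 1, 2}, {ν} × {0, 1, 2}, {μ, ν} × {0, 2}, {μ, ν} × {1, 2}, {μ, ν} × {0, 1, 2}}; |τ_{X×Y}| = 36.

Enumerate products U × V with U ∈ τ_X, V ∈ τ_Y (deduplicated):
  ∅ × ∅ = {} (∅)
  {μ} × {1} = {(μ,1)}
  {μ} × {2} = {(μ,2)}
  {ν} × {1} = {(ν,1)}
  {ν} × {2} = {(ν,2)}
  {μ} × {0, 2} = {(μ,0), (μ,2)}
  {μ} × {1, 2} = {(μ,1), (μ,2)}
  {μ, ν} × {1} = {(μ,1), (ν,1)}
  {μ, ν} × {2} = {(μ,2), (ν,2)}
  {ν} × {0, 2} = {(ν,0), (ν,2)}
  {ν} × {1, 2} = {(ν,1), (ν,2)}
  {μ} × {0, 1, 2} = {(μ,0), (μ,1), (μ,2)}
  {ν} × {0, 1, 2} = {(ν,0), (ν,1), (ν,2)}
  {μ, ν} × {0, 2} = {(μ,0), (μ,2), (ν,0), (ν,2)}
  {μ, ν} × {1, 2} = {(μ,1), (μ,2), (ν,1), (ν,2)}
  {μ, ν} × {0, 1, 2} = {(μ,0), (μ,1), (μ,2), (ν,0), (ν,1), (ν,2)}
These 16 distinct sets form the basis B.
Close under arbitrary unions to get τ_{X×Y}; counting gives |τ_{X×Y}| = 36.


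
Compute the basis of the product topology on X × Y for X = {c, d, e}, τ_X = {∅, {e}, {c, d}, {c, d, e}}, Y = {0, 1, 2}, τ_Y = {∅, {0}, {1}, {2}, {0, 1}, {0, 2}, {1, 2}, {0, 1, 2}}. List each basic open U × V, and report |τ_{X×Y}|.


Basis B = {∅ × ∅, {e} × {0}, {e} × {1}, {e} × {2}, {c, d} × {0}, {c, d} × {1}, {c, d} × {2}, {e} × {0, 1}, {e} × {0, 2}, {e} × {1, 2}, {c, d, e} × {0}, {c, d, e} × {1}, {c, d, e} × {2}, {e} × {0, 1, 2}, {c, d} × {0, 1}, {c, d} × {0, 2}, {c, d} × {1, 2}, {c, d} × {0, 1, 2}, {c, d, e} × {0, 1}, {c, d, e} × {0, 2}, {c, d, e} × {1, 2}, {c, d, e} × {0, 1, 2}}; |τ_{X×Y}| = 64.

Enumerate products U × V with U ∈ τ_X, V ∈ τ_Y (deduplicated):
  ∅ × ∅ = {} (∅)
  {e} × {0} = {(e,0)}
  {e} × {1} = {(e,1)}
  {e} × {2} = {(e,2)}
  {c, d} × {0} = {(c,0), (d,0)}
  {c, d} × {1} = {(c,1), (d,1)}
  {c, d} × {2} = {(c,2), (d,2)}
  {e} × {0, 1} = {(e,0), (e,1)}
  {e} × {0, 2} = {(e,0), (e,2)}
  {e} × {1, 2} = {(e,1), (e,2)}
  {c, d, e} × {0} = {(c,0), (d,0), (e,0)}
  {c, d, e} × {1} = {(c,1), (d,1), (e,1)}
  {c, d, e} × {2} = {(c,2), (d,2), (e,2)}
  {e} × {0, 1, 2} = {(e,0), (e,1), (e,2)}
  {c, d} × {0, 1} = {(c,0), (c,1), (d,0), (d,1)}
  {c, d} × {0, 2} = {(c,0), (c,2), (d,0), (d,2)}
  {c, d} × {1, 2} = {(c,1), (c,2), (d,1), (d,2)}
  {c, d} × {0, 1, 2} = {(c,0), (c,1), (c,2), (d,0), (d,1), (d,2)}
  {c, d, e} × {0, 1} = {(c,0), (c,1), (d,0), (d,1), (e,0), (e,1)}
  {c, d, e} × {0, 2} = {(c,0), (c,2), (d,0), (d,2), (e,0), (e,2)}
  {c, d, e} × {1, 2} = {(c,1), (c,2), (d,1), (d,2), (e,1), (e,2)}
  {c, d, e} × {0, 1, 2} = {(c,0), (c,1), (c,2), (d,0), (d,1), (d,2), (e,0), (e,1), (e,2)}
These 22 distinct sets form the basis B.
Close under arbitrary unions to get τ_{X×Y}; counting gives |τ_{X×Y}| = 64.


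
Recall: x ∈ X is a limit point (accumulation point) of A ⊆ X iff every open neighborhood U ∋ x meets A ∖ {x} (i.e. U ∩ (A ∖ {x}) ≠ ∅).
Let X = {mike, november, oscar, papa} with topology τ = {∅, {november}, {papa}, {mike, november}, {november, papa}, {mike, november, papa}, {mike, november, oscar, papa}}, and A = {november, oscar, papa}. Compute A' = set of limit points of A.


A' = {mike, oscar}

For each x ∈ X, list the open sets U ∈ τ with x ∈ U, then check whether U ∩ (A ∖ {x}) ≠ ∅ for every such U.
  x = mike: opens ∋ x are {mike, november}, {mike, november, papa}, {mike, november, oscar, papa}; each meets A ∖ {mike}, so x IS a limit point.
  x = november: open {november} ∋ x has {november} ∩ (A ∖ {november}) = ∅, so x is NOT a limit point.
  x = oscar: opens ∋ x are {mike, november, oscar, papa}; each meets A ∖ {oscar}, so x IS a limit point.
  x = papa: open {papa} ∋ x has {papa} ∩ (A ∖ {papa}) = ∅, so x is NOT a limit point.
Collecting: A' = {mike, oscar}.


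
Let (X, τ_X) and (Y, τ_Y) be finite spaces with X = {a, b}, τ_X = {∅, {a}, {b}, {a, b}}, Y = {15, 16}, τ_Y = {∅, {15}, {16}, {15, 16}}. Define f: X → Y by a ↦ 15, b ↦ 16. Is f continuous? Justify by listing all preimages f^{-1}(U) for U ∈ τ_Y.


f IS continuous.

Compute f^{-1}(U) for each U ∈ τ_Y:
  U = ∅: f^{-1}(U) = ∅ ∈ τ_X ✓.
  U = {15}: f^{-1}(U) = {a} ∈ τ_X ✓.
  U = {16}: f^{-1}(U) = {b} ∈ τ_X ✓.
  U = {15, 16}: f^{-1}(U) = {a, b} ∈ τ_X ✓.
Every preimage lies in τ_X, so f IS continuous.


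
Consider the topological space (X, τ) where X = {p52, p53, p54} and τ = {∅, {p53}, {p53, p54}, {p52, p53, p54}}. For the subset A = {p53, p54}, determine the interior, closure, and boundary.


int(A) = {p53, p54}, cl(A) = {p52, p53, p54}, ∂A = {p52}.

Closed sets in (X, τ) are complements of opens:
  closed(X, τ) = {∅, {p52}, {p52, p54}, {p52, p53, p54}}.
int(A) = ⋃ {U ∈ τ : U ⊆ A}. Opens contained in A: ∅, {p53}, {p53, p54}.
Taking the union of these: int(A) = {p53, p54}.
cl(A) = ⋂ {C closed : A ⊆ C}. Closed sets containing A: {p52, p53, p54}.
Intersecting these: cl(A) = {p52, p53, p54}.
∂A = cl(A) ∖ int(A) = {p52, p53, p54} ∖ {p53, p54} = {p52}.


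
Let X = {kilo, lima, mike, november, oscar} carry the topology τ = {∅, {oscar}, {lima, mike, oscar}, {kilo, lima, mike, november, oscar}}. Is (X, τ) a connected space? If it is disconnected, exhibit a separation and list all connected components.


(X, τ) is connected.

Find clopen sets (U ∈ τ with X ∖ U ∈ τ):
  U = ∅, X ∖ U = {kilo, lima, mike, november, oscar} — both open, so U is clopen.
  U = {kilo, lima, mike, november, oscar}, X ∖ U = ∅ — both open, so U is clopen.
Only trivial clopens (∅ and X) exist, so (X, τ) is connected.
Compute connected components by grouping points that agree on all clopens:
  component: {kilo, lima, mike, november, oscar}


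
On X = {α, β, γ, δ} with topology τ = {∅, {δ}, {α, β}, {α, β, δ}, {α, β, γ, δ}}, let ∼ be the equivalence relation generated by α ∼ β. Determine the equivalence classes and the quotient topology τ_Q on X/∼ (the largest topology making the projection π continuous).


X/∼ = {[α=β], [γ], [δ]}; |τ_Q| = 5.

Equivalence classes: [α=β], [γ], [δ].
Quotient map π: X → X/∼ sends α ↦ [α=β], β ↦ [α=β], γ ↦ [γ], δ ↦ [δ].
For each subset V ⊆ X/∼, compute π^{-1}(V) ⊆ X and check whether π^{-1}(V) ∈ τ. V is open in τ_Q iff π^{-1}(V) ∈ τ.
  V = {}: π^{-1}(V) = ∅ ∈ τ ✓.
  V = {[α=β]}: π^{-1}(V) = {α, β} ∈ τ ✓.
  V = {[γ]}: π^{-1}(V) = {γ} ∉ τ ✗.
  V = {[α=β], [γ]}: π^{-1}(V) = {α, β, γ} ∉ τ ✗.
  V = {[δ]}: π^{-1}(V) = {δ} ∈ τ ✓.
  V = {[α=β], [δ]}: π^{-1}(V) = {α, β, δ} ∈ τ ✓.
  V = {[γ], [δ]}: π^{-1}(V) = {γ, δ} ∉ τ ✗.
  V = {[α=β], [γ], [δ]}: π^{-1}(V) = {α, β, γ, δ} ∈ τ ✓.
Open sets in the quotient: τ_Q = {{}, {[α=β]}, {[δ]}, {[α=β], [δ]}, {[α=β], [γ], [δ]}} (5 elements).


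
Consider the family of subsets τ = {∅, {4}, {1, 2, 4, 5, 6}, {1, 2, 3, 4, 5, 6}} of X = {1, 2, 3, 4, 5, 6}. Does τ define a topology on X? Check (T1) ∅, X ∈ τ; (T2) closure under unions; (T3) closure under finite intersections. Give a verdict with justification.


τ IS a topology on X.

Axiom (T1): ∅ ∈ τ? Yes; X ∈ τ? Yes.
Axiom (T2/T3): check pairwise unions and intersections of members of τ.
All pairwise intersections and unions checked — each lies in τ. Therefore τ satisfies (T1), (T2), (T3): it IS a topology on X.


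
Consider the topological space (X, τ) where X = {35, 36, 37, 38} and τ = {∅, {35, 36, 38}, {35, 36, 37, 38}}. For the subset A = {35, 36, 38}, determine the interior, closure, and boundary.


int(A) = {35, 36, 38}, cl(A) = {35, 36, 37, 38}, ∂A = {37}.

Closed sets in (X, τ) are complements of opens:
  closed(X, τ) = {∅, {37}, {35, 36, 37, 38}}.
int(A) = ⋃ {U ∈ τ : U ⊆ A}. Opens contained in A: ∅, {35, 36, 38}.
Taking the union of these: int(A) = {35, 36, 38}.
cl(A) = ⋂ {C closed : A ⊆ C}. Closed sets containing A: {35, 36, 37, 38}.
Intersecting these: cl(A) = {35, 36, 37, 38}.
∂A = cl(A) ∖ int(A) = {35, 36, 37, 38} ∖ {35, 36, 38} = {37}.


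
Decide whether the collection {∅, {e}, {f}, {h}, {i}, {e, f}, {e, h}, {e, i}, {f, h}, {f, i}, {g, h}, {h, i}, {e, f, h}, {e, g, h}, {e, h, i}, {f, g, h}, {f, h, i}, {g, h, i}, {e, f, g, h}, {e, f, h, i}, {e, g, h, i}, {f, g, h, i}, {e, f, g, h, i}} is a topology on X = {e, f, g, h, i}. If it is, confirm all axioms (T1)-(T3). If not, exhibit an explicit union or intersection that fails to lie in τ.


τ is NOT a topology on X.

Axiom (T1): ∅ ∈ τ? Yes; X ∈ τ? Yes.
Axiom (T2/T3): check pairwise unions and intersections of members of τ.
Counterexample for (T2): {e} ∪ {f, i} = {e, f, i} ∉ τ. Therefore τ is NOT a topology.


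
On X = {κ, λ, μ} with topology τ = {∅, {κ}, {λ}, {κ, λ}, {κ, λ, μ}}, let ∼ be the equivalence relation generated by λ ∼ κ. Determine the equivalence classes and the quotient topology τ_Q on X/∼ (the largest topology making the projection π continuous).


X/∼ = {[κ=λ], [μ]}; |τ_Q| = 3.

Equivalence classes: [κ=λ], [μ].
Quotient map π: X → X/∼ sends κ ↦ [κ=λ], λ ↦ [κ=λ], μ ↦ [μ].
For each subset V ⊆ X/∼, compute π^{-1}(V) ⊆ X and check whether π^{-1}(V) ∈ τ. V is open in τ_Q iff π^{-1}(V) ∈ τ.
  V = {}: π^{-1}(V) = ∅ ∈ τ ✓.
  V = {[κ=λ]}: π^{-1}(V) = {κ, λ} ∈ τ ✓.
  V = {[μ]}: π^{-1}(V) = {μ} ∉ τ ✗.
  V = {[κ=λ], [μ]}: π^{-1}(V) = {κ, λ, μ} ∈ τ ✓.
Open sets in the quotient: τ_Q = {{}, {[κ=λ]}, {[κ=λ], [μ]}} (3 elements).


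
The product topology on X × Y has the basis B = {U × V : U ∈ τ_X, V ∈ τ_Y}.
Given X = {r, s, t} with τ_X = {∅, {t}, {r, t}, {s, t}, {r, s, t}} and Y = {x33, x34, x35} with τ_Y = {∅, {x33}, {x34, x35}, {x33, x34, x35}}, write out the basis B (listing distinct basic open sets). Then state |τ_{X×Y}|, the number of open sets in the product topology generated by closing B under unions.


Basis B = {∅ × ∅, {t} × {x33}, {r, t} × {x33}, {s, t} × {x33}, {t} × {x34, x35}, {r, s, t} × {x33}, {t} × {x33, x34, x35}, {r, t} × {x34, x35}, {s, t} × {x34, x35}, {r, t} × {x33, x34, x35}, {r, s, t} × {x34, x35}, {s, t} × {x33, x34, x35}, {r, s, t} × {x33, x34, x35}}; |τ_{X×Y}| = 25.

Enumerate products U × V with U ∈ τ_X, V ∈ τ_Y (deduplicated):
  ∅ × ∅ = {} (∅)
  {t} × {x33} = {(t,x33)}
  {r, t} × {x33} = {(r,x33), (t,x33)}
  {s, t} × {x33} = {(s,x33), (t,x33)}
  {t} × {x34, x35} = {(t,x34), (t,x35)}
  {r, s, t} × {x33} = {(r,x33), (s,x33), (t,x33)}
  {t} × {x33, x34, x35} = {(t,x33), (t,x34), (t,x35)}
  {r, t} × {x34, x35} = {(r,x34), (r,x35), (t,x34), (t,x35)}
  {s, t} × {x34, x35} = {(s,x34), (s,x35), (t,x34), (t,x35)}
  {r, t} × {x33, x34, x35} = {(r,x33), (r,x34), (r,x35), (t,x33), (t,x34), (t,x35)}
  {r, s, t} × {x34, x35} = {(r,x34), (r,x35), (s,x34), (s,x35), (t,x34), (t,x35)}
  {s, t} × {x33, x34, x35} = {(s,x33), (s,x34), (s,x35), (t,x33), (t,x34), (t,x35)}
  {r, s, t} × {x33, x34, x35} = {(r,x33), (r,x34), (r,x35), (s,x33), (s,x34), (s,x35), (t,x33), (t,x34), (t,x35)}
These 13 distinct sets form the basis B.
Close under arbitrary unions to get τ_{X×Y}; counting gives |τ_{X×Y}| = 25.
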